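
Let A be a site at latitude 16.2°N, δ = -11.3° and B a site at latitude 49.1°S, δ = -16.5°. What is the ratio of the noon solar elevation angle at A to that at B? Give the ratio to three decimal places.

A: 90° − |16.2 − (-11.3)| = 62.50°.
B: 90° − |-49.1 − (-16.5)| = 57.40°.
Ratio A/B = 62.5000 / 57.4000 = 1.0889.

1.089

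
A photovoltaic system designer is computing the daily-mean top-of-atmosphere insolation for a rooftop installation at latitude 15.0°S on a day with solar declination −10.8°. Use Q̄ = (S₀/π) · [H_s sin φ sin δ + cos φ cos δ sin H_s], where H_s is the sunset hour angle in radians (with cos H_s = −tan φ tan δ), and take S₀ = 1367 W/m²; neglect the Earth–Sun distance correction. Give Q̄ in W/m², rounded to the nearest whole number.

cos H_s = −tan(-15.0°) · tan(-10.8°) = -0.0511, so H_s = arccos(-0.0511) = 92.93°. In radians, H_s = 1.6219.
H_s sin φ sin δ = 1.6219 × -0.2588 × -0.1874 = 0.0787.
cos φ cos δ sin H_s = 0.9659 × 0.9823 × 0.9987 = 0.9476.
Q̄ = (1367/π) × (0.0787 + 0.9476) = 435.13 × 1.0263 = 446.57 W/m².

447 W/m²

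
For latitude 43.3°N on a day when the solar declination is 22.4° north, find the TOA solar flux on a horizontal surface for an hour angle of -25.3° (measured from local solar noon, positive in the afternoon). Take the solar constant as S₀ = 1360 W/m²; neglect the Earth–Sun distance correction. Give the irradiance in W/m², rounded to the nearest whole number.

cos θ_z = sin φ sin δ + cos φ cos δ cos H = (0.6858)(0.3811) + (0.7278)(0.9245)(0.9041) = 0.8697.
Top-of-atmosphere irradiance = S₀ cos θ_z = 1360 × 0.8697 = 1182.79 W/m².

1183 W/m²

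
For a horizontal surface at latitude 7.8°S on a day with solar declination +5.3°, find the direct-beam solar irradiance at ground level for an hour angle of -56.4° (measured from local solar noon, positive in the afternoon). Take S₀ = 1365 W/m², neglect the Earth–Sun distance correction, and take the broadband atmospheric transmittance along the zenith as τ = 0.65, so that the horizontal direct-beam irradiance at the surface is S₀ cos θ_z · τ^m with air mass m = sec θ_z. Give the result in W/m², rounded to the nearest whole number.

cos θ_z = sin φ sin δ + cos φ cos δ cos H = (-0.1357)(0.0924) + (0.9907)(0.9957)(0.5534) = 0.5334.
Air mass m = 1/cos θ_z = 1/0.5334 = 1.875; τ^m = 0.65^1.875 = 0.4459.
Surface direct beam = 1365 × 0.5334 × 0.4459 = 324.66 W/m².

325 W/m²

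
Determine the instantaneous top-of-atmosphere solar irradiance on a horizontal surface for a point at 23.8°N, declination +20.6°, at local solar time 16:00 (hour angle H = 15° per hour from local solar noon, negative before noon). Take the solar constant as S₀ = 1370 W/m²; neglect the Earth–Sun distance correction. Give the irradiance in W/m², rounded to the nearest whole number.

781 W/m²

Hour angle H = 15° × (16 − 12) = 60.00°.
cos θ_z = sin(23.8°) sin(20.6°) + cos(23.8°) cos(20.6°) cos(60.00°) = 0.1420 + 0.4282 = 0.5702.
Top-of-atmosphere irradiance = S₀ cos θ_z = 1370 × 0.5702 = 781.17 W/m².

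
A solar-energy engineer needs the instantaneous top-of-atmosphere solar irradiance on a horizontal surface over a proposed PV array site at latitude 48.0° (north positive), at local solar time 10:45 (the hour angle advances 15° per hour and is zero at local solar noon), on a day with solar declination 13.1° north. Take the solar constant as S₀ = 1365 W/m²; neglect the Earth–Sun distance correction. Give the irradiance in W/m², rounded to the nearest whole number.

1072 W/m²

Hour angle H = 15° × (10.75 − 12) = -18.75°.
With φ = 48.0°, δ = 13.1°, H = -18.75°: sin φ sin δ = 0.1684, cos φ cos δ cos H = 0.6171, so cos θ_z = 0.7855.
Top-of-atmosphere irradiance = S₀ cos θ_z = 1365 × 0.7855 = 1072.21 W/m².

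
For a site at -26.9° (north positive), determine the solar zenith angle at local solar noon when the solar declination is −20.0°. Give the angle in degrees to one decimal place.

6.9°

At local solar noon the hour angle is zero, so the zenith angle is |φ − δ| = |-26.9° − (-20.0°)| = 6.9°.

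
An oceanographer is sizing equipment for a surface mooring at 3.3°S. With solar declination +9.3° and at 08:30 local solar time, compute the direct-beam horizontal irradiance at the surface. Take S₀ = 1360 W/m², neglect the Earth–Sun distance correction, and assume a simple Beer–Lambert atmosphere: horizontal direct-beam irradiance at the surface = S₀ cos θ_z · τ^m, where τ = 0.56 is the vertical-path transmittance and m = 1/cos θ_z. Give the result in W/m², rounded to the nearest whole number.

301 W/m²

Hour angle H = 15° × (8.5 − 12) = -52.50°.
cos θ_z = sin φ sin δ + cos φ cos δ cos H = (-0.0576)(0.1616) + (0.9983)(0.9869)(0.6088) = 0.5905.
Air mass m = 1/cos θ_z = 1/0.5905 = 1.693; τ^m = 0.56^1.693 = 0.3747.
Surface direct beam = 1360 × 0.5905 × 0.3747 = 300.91 W/m².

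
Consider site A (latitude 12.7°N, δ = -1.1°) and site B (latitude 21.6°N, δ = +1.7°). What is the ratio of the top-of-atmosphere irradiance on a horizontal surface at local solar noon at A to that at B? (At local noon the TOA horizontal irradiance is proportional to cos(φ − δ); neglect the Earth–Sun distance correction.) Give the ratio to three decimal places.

A: cos θ_z = cos(12.7° − (-1.1°)) = 0.9711.
B: cos θ_z = cos(21.6° − (1.7°)) = 0.9403.
Ratio A/B = 0.9711 / 0.9403 = 1.0328.

1.033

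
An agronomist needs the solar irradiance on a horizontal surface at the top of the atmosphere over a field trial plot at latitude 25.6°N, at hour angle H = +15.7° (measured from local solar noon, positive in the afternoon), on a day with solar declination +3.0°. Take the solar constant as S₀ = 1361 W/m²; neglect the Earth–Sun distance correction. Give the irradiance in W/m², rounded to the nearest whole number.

1211 W/m²

With φ = 25.6°, δ = 3.0°, H = 15.70°: sin φ sin δ = 0.0226, cos φ cos δ cos H = 0.8670, so cos θ_z = 0.8896.
Top-of-atmosphere irradiance = S₀ cos θ_z = 1361 × 0.8896 = 1210.75 W/m².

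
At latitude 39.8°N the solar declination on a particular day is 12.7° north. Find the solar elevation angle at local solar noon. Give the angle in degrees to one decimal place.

62.9°

At local solar noon the hour angle is zero, so the elevation is 90° − |φ − δ| = 90° − |39.8° − (12.7°)| = 90° − 27.1° = 62.9°.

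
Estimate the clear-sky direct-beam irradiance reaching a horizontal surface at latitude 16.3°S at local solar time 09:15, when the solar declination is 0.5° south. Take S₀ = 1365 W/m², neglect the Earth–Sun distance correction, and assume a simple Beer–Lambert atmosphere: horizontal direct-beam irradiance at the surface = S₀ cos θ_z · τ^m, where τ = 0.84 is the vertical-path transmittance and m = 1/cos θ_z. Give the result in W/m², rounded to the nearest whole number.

Hour angle H = 15° × (9.25 − 12) = -41.25°.
With φ = -16.3°, δ = -0.5°, H = -41.25°: sin φ sin δ = 0.0024, cos φ cos δ cos H = 0.7216, so cos θ_z = 0.7240.
Air mass m = 1/cos θ_z = 1/0.7240 = 1.381; τ^m = 0.84^1.381 = 0.7860.
Surface direct beam = 1365 × 0.7240 × 0.7860 = 776.77 W/m².

777 W/m²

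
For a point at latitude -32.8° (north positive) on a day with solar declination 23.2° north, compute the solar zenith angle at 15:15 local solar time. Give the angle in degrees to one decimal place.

Hour angle H = 15° × (15.25 − 12) = 48.75°.
cos θ_z = sin(-32.8°) sin(23.2°) + cos(-32.8°) cos(23.2°) cos(48.75°) = -0.2134 + 0.5094 = 0.2960.
θ_z = arccos(0.2960) = 72.78°.

72.8°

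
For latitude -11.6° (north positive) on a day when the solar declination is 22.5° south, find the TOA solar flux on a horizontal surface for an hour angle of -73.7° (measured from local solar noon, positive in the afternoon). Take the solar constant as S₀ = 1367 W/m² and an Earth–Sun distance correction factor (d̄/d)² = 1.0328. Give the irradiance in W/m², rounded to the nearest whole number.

With φ = -11.6°, δ = -22.5°, H = -73.70°: sin φ sin δ = 0.0769, cos φ cos δ cos H = 0.2540, so cos θ_z = 0.3309.
Top-of-atmosphere irradiance = S₀ (d̄/d)² cos θ_z = 1367 × 1.0328 × 0.3309 = 467.18 W/m².

467 W/m²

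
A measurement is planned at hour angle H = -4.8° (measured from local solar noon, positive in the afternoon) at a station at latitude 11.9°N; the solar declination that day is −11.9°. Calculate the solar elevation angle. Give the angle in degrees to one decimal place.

cos θ_z = sin(11.9°) sin(-11.9°) + cos(11.9°) cos(-11.9°) cos(-4.80°) = -0.0425 + 0.9541 = 0.9116.
θ_z = arccos(0.9116) = 24.27°, so the elevation is 90° − 24.27° = 65.73°.

65.7°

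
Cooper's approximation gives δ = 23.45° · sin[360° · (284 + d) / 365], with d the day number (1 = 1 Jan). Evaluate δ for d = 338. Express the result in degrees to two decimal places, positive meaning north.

-22.48°

360 × (284 + 338) / 365 = 613.479°; sin(613.479°) = -0.9587.
δ = 23.45 × -0.9587 = -22.482° ≈ -22.48°.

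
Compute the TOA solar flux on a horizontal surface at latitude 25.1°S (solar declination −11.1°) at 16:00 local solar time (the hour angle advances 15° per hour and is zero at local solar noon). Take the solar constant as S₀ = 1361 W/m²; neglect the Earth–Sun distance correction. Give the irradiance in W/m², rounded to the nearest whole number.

716 W/m²

Hour angle H = 15° × (16 − 12) = 60.00°.
With φ = -25.1°, δ = -11.1°, H = 60.00°: sin φ sin δ = 0.0817, cos φ cos δ cos H = 0.4443, so cos θ_z = 0.5260.
Top-of-atmosphere irradiance = S₀ cos θ_z = 1361 × 0.5260 = 715.89 W/m².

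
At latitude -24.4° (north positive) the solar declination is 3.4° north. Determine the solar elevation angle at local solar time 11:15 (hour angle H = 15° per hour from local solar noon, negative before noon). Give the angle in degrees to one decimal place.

60.1°

Hour angle H = 15° × (11.25 − 12) = -11.25°.
cos θ_z = sin(-24.4°) sin(3.4°) + cos(-24.4°) cos(3.4°) cos(-11.25°) = -0.0245 + 0.8916 = 0.8671.
θ_z = arccos(0.8671) = 29.88°, so the elevation is 90° − 29.88° = 60.12°.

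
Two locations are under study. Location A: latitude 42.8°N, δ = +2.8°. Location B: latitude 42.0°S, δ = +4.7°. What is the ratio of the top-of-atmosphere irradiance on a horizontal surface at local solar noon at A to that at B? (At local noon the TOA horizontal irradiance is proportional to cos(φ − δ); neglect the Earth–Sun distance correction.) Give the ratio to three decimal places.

1.117

A: cos θ_z = cos(42.8° − (2.8°)) = 0.7660.
B: cos θ_z = cos(-42.0° − (4.7°)) = 0.6858.
Ratio A/B = 0.7660 / 0.6858 = 1.1169.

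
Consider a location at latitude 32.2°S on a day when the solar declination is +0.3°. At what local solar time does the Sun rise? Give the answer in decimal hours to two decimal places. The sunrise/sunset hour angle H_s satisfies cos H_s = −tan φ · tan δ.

6.01 h

cos H_s = −tan(-32.2°) · tan(0.3°) = 0.0033, so H_s = arccos(0.0033) = 89.81°.
Sunrise is at 12 − H_s/15 = 12 − 5.987 = 6.013 h local solar time.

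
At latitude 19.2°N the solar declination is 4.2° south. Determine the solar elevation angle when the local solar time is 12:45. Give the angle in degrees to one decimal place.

64.1°

Hour angle H = 15° × (12.75 − 12) = 11.25°.
cos θ_z = sin(19.2°) sin(-4.2°) + cos(19.2°) cos(-4.2°) cos(11.25°) = -0.0241 + 0.9237 = 0.8996.
θ_z = arccos(0.8996) = 25.89°, so the elevation is 90° − 25.89° = 64.11°.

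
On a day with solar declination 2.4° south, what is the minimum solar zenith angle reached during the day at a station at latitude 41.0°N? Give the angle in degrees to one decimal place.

43.4°

At local solar noon the hour angle is zero, so the zenith angle is |φ − δ| = |41.0° − (-2.4°)| = 43.4°.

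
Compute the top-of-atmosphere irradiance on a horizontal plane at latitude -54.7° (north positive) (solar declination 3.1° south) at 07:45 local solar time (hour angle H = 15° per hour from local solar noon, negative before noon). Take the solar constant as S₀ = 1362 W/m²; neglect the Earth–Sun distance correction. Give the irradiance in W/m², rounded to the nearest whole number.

Hour angle H = 15° × (7.75 − 12) = -63.75°.
With φ = -54.7°, δ = -3.1°, H = -63.75°: sin φ sin δ = 0.0441, cos φ cos δ cos H = 0.2552, so cos θ_z = 0.2993.
Top-of-atmosphere irradiance = S₀ cos θ_z = 1362 × 0.2993 = 407.65 W/m².

408 W/m²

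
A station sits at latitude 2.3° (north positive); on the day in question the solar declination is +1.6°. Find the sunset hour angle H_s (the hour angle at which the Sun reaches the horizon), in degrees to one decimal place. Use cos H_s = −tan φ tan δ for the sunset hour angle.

−tan φ tan δ = −(0.0402)(0.0279) = -0.0011; H_s = arccos(-0.0011) = 90.06°.

90.1°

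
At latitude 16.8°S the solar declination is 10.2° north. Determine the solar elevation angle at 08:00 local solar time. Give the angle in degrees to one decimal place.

24.8°

Hour angle H = 15° × (8 − 12) = -60.00°.
cos θ_z = sin φ sin δ + cos φ cos δ cos H = (-0.2890)(0.1771) + (0.9573)(0.9842)(0.5000) = 0.4199.
θ_z = arccos(0.4199) = 65.17°, so the elevation is 90° − 65.17° = 24.83°.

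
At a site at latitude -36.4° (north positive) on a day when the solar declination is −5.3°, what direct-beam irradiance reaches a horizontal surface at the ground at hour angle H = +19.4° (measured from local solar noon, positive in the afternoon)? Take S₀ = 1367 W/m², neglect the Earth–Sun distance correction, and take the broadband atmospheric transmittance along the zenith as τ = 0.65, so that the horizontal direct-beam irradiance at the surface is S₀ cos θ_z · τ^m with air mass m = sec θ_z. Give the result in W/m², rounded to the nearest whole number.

651 W/m²

cos θ_z = sin(-36.4°) sin(-5.3°) + cos(-36.4°) cos(-5.3°) cos(19.40°) = 0.0548 + 0.7559 = 0.8107.
Air mass m = 1/cos θ_z = 1/0.8107 = 1.234; τ^m = 0.65^1.234 = 0.5877.
Surface direct beam = 1367 × 0.8107 × 0.5877 = 651.30 W/m².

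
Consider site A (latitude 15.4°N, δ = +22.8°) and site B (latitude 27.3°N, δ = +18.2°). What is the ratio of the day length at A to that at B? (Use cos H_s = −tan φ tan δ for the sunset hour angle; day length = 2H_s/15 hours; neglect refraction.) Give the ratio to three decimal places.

0.969

A: H_s = arccos(−tan 15.4° · tan 22.8°) = 96.65°, so 2H_s/15 = 12.8867 h.
B: H_s = arccos(−tan 27.3° · tan 18.2°) = 99.77°, so 2H_s/15 = 13.3027 h.
Ratio A/B = 12.8867 / 13.3027 = 0.9687.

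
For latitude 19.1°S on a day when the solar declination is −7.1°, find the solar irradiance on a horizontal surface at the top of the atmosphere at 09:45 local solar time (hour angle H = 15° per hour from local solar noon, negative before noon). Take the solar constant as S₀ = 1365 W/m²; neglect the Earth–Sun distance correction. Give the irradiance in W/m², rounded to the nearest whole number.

1119 W/m²

Hour angle H = 15° × (9.75 − 12) = -33.75°.
cos θ_z = sin φ sin δ + cos φ cos δ cos H = (-0.3272)(-0.1236) + (0.9449)(0.9923)(0.8315) = 0.8201.
Top-of-atmosphere irradiance = S₀ cos θ_z = 1365 × 0.8201 = 1119.44 W/m².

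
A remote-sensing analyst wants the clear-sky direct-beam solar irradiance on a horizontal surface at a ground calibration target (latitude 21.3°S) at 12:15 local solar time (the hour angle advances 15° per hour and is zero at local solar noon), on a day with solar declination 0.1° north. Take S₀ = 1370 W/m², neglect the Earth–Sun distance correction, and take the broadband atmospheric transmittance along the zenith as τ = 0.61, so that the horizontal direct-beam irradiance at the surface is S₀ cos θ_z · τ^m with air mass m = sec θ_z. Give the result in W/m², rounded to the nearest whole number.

Hour angle H = 15° × (12.25 − 12) = 3.75°.
cos θ_z = sin φ sin δ + cos φ cos δ cos H = (-0.3633)(0.0017) + (0.9317)(1.0000)(0.9979) = 0.9291.
Air mass m = 1/cos θ_z = 1/0.9291 = 1.076; τ^m = 0.61^1.076 = 0.5875.
Surface direct beam = 1370 × 0.9291 × 0.5875 = 747.81 W/m².

748 W/m²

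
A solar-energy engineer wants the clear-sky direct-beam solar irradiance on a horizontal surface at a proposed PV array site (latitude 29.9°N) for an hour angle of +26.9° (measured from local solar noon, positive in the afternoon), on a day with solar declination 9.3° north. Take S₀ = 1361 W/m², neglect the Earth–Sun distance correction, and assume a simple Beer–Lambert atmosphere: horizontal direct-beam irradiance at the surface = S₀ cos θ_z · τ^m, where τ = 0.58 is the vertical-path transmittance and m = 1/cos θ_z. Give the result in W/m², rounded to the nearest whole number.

602 W/m²

cos θ_z = sin(29.9°) sin(9.3°) + cos(29.9°) cos(9.3°) cos(26.90°) = 0.0806 + 0.7629 = 0.8435.
Air mass m = 1/cos θ_z = 1/0.8435 = 1.186; τ^m = 0.58^1.186 = 0.5241.
Surface direct beam = 1361 × 0.8435 × 0.5241 = 601.67 W/m².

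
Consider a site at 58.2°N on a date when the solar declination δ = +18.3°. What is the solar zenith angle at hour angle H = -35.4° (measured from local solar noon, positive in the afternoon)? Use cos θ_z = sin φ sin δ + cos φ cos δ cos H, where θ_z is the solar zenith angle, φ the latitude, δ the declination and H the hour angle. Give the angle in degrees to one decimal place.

With φ = 58.2°, δ = 18.3°, H = -35.40°: sin φ sin δ = 0.2669, cos φ cos δ cos H = 0.4078, so cos θ_z = 0.6747.
θ_z = arccos(0.6747) = 47.57°.

47.6°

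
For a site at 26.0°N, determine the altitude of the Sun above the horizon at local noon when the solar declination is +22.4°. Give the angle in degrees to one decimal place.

86.4°

At local solar noon the hour angle is zero, so the elevation is 90° − |φ − δ| = 90° − |26.0° − (22.4°)| = 90° − 3.6° = 86.4°.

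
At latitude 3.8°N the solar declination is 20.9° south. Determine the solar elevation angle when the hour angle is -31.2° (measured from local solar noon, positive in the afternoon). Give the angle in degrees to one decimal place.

cos θ_z = sin(3.8°) sin(-20.9°) + cos(3.8°) cos(-20.9°) cos(-31.20°) = -0.0236 + 0.7973 = 0.7737.
θ_z = arccos(0.7737) = 39.31°, so the elevation is 90° − 39.31° = 50.69°.

50.7°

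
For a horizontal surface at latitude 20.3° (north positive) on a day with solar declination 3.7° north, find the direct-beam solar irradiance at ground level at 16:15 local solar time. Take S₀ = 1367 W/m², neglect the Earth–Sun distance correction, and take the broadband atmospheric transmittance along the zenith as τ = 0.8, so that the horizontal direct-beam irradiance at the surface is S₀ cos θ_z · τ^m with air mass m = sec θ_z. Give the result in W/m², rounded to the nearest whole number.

Hour angle H = 15° × (16.25 − 12) = 63.75°.
With φ = 20.3°, δ = 3.7°, H = 63.75°: sin φ sin δ = 0.0224, cos φ cos δ cos H = 0.4140, so cos θ_z = 0.4364.
Air mass m = 1/cos θ_z = 1/0.4364 = 2.291; τ^m = 0.8^2.291 = 0.5998.
Surface direct beam = 1367 × 0.4364 × 0.5998 = 357.82 W/m².

358 W/m²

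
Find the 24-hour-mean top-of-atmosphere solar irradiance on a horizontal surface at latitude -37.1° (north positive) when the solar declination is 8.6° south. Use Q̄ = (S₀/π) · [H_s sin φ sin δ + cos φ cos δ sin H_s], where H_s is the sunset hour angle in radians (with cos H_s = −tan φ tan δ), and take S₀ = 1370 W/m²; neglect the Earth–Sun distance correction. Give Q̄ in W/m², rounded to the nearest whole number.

cos H_s = −tan(-37.1°) · tan(-8.6°) = -0.1144, so H_s = arccos(-0.1144) = 96.57°. In radians, H_s = 1.6855.
H_s sin φ sin δ = 1.6855 × -0.6032 × -0.1495 = 0.1520.
cos φ cos δ sin H_s = 0.7976 × 0.9888 × 0.9934 = 0.7835.
Q̄ = (1370/π) × (0.1520 + 0.7835) = 436.08 × 0.9355 = 407.95 W/m².

408 W/m²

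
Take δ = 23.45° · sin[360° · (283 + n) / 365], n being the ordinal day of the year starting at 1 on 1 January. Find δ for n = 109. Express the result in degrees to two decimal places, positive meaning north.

360 × (283 + 109) / 365 = 386.630°; sin(386.630°) = 0.4482.
δ = 23.45 × 0.4482 = 10.510° ≈ +10.51°.

+10.51°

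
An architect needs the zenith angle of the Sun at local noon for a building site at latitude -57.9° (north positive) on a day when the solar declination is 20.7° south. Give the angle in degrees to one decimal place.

37.2°

At local solar noon the hour angle is zero, so the zenith angle is |φ − δ| = |-57.9° − (-20.7°)| = 37.2°.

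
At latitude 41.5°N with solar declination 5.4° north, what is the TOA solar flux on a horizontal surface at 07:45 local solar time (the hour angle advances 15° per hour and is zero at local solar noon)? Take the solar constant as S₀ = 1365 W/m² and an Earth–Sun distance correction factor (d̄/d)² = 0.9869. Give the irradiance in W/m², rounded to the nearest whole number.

Hour angle H = 15° × (7.75 − 12) = -63.75°.
cos θ_z = sin φ sin δ + cos φ cos δ cos H = (0.6626)(0.0941) + (0.7490)(0.9956)(0.4423) = 0.3922.
Top-of-atmosphere irradiance = S₀ (d̄/d)² cos θ_z = 1365 × 0.9869 × 0.3922 = 528.34 W/m².

528 W/m²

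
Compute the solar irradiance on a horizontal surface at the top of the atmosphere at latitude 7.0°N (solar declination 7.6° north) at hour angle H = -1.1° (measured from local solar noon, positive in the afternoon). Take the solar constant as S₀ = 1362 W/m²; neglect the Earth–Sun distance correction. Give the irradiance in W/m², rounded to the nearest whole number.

cos θ_z = sin(7.0°) sin(7.6°) + cos(7.0°) cos(7.6°) cos(-1.10°) = 0.0161 + 0.9836 = 0.9997.
Top-of-atmosphere irradiance = S₀ cos θ_z = 1362 × 0.9997 = 1361.59 W/m².

1362 W/m²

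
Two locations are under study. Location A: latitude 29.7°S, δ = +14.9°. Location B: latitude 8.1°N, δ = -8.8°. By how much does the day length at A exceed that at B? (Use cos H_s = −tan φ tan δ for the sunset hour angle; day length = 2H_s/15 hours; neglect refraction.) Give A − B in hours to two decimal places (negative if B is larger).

-1.00 h

A: H_s = arccos(−tan -29.7° · tan 14.9°) = 81.27°, so 2H_s/15 = 10.8360 h.
B: H_s = arccos(−tan 8.1° · tan -8.8°) = 88.74°, so 2H_s/15 = 11.8320 h.
A − B = 10.8360 − 11.8320 = -0.9960 h.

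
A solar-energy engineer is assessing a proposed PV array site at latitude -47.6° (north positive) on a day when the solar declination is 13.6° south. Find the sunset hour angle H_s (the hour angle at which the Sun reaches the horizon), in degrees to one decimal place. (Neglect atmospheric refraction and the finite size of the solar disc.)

The sunset hour angle satisfies cos H_s = −tan φ tan δ = -0.2649, giving H_s = 105.36°.

105.4°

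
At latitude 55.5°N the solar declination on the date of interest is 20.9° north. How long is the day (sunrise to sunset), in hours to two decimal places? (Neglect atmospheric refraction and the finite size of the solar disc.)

The sunset hour angle satisfies cos H_s = −tan φ tan δ = -0.5556, giving H_s = 123.75°.
Day length = 2 H_s / 15° h⁻¹ = 247.50° / 15 = 16.500 h.

16.50 hours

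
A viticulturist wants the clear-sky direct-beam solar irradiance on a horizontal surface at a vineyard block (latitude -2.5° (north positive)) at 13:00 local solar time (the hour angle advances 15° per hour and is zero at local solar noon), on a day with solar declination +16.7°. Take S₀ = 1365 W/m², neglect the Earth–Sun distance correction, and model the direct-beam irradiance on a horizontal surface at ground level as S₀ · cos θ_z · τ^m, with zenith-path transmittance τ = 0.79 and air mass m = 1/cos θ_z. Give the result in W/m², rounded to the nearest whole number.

Hour angle H = 15° × (13 − 12) = 15.00°.
cos θ_z = sin φ sin δ + cos φ cos δ cos H = (-0.0436)(0.2874) + (0.9990)(0.9578)(0.9659) = 0.9117.
Air mass m = 1/cos θ_z = 1/0.9117 = 1.097; τ^m = 0.79^1.097 = 0.7721.
Surface direct beam = 1365 × 0.9117 × 0.7721 = 960.86 W/m².

961 W/m²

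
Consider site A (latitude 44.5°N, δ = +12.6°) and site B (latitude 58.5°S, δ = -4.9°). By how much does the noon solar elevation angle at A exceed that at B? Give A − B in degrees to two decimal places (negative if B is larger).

+21.70°

A: 90° − |44.5 − (12.6)| = 58.10°.
B: 90° − |-58.5 − (-4.9)| = 36.40°.
A − B = 58.10 − 36.40 = 21.70°.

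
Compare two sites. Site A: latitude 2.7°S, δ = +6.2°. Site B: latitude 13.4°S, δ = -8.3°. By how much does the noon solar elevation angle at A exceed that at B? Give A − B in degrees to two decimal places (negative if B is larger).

-3.80°

A: 90° − |-2.7 − (6.2)| = 81.10°.
B: 90° − |-13.4 − (-8.3)| = 84.90°.
A − B = 81.10 − 84.90 = -3.80°.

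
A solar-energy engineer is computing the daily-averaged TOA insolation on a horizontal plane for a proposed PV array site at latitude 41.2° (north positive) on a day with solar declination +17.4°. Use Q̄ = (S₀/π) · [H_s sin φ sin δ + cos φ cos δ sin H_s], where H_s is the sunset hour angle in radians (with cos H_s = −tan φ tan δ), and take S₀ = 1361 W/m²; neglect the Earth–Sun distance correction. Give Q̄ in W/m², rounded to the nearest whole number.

457 W/m²

cos H_s = −tan(41.2°) · tan(17.4°) = -0.2743, so H_s = arccos(-0.2743) = 105.92°. In radians, H_s = 1.8487.
H_s sin φ sin δ = 1.8487 × 0.6587 × 0.2990 = 0.3641.
cos φ cos δ sin H_s = 0.7524 × 0.9542 × 0.9616 = 0.6904.
Q̄ = (1361/π) × (0.3641 + 0.6904) = 433.22 × 1.0545 = 456.83 W/m².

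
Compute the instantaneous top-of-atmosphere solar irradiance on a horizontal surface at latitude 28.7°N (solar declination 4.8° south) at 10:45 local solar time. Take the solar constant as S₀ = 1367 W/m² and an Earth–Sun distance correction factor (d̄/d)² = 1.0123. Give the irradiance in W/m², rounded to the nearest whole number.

Hour angle H = 15° × (10.75 − 12) = -18.75°.
cos θ_z = sin(28.7°) sin(-4.8°) + cos(28.7°) cos(-4.8°) cos(-18.75°) = -0.0402 + 0.8277 = 0.7875.
Top-of-atmosphere irradiance = S₀ (d̄/d)² cos θ_z = 1367 × 1.0123 × 0.7875 = 1089.75 W/m².

1090 W/m²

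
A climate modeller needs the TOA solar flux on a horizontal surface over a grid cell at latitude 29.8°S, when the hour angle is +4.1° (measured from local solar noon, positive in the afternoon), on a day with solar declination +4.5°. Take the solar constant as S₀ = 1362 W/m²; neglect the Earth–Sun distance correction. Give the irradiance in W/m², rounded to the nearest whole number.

cos θ_z = sin φ sin δ + cos φ cos δ cos H = (-0.4970)(0.0785) + (0.8678)(0.9969)(0.9974) = 0.8238.
Top-of-atmosphere irradiance = S₀ cos θ_z = 1362 × 0.8238 = 1122.02 W/m².

1122 W/m²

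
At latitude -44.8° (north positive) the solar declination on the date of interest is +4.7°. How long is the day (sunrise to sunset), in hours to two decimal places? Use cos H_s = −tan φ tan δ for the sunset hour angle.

11.38 hours

The sunset hour angle satisfies cos H_s = −tan φ tan δ = 0.0816, giving H_s = 85.32°.
Day length = 2 H_s / 15° h⁻¹ = 170.64° / 15 = 11.376 h.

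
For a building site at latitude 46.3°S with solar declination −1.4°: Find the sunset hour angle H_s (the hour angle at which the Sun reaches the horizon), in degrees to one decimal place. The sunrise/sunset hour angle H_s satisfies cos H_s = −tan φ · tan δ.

The sunset hour angle satisfies cos H_s = −tan φ tan δ = -0.0256, giving H_s = 91.47°.

91.5°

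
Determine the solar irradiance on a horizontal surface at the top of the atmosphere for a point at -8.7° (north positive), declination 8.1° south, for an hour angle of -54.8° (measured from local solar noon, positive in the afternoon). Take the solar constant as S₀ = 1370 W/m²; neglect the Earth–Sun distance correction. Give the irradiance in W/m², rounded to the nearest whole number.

With φ = -8.7°, δ = -8.1°, H = -54.80°: sin φ sin δ = 0.0213, cos φ cos δ cos H = 0.5641, so cos θ_z = 0.5854.
Top-of-atmosphere irradiance = S₀ cos θ_z = 1370 × 0.5854 = 802.00 W/m².

802 W/m²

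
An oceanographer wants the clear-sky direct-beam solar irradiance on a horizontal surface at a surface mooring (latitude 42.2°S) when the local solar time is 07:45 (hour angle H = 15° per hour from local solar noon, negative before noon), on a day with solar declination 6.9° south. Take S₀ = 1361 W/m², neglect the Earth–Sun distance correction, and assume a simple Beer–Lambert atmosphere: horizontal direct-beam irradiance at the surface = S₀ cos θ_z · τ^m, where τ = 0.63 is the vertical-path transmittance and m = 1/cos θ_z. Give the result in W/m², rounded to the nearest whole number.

Hour angle H = 15° × (7.75 − 12) = -63.75°.
cos θ_z = sin(-42.2°) sin(-6.9°) + cos(-42.2°) cos(-6.9°) cos(-63.75°) = 0.0807 + 0.3253 = 0.4060.
Air mass m = 1/cos θ_z = 1/0.4060 = 2.463; τ^m = 0.63^2.463 = 0.3205.
Surface direct beam = 1361 × 0.4060 × 0.3205 = 177.10 W/m².

177 W/m²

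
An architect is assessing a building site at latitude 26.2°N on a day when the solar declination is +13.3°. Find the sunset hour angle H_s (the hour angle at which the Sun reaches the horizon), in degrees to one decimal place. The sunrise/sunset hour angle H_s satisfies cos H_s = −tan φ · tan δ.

96.7°

cos H_s = −tan(26.2°) · tan(13.3°) = -0.1163, so H_s = arccos(-0.1163) = 96.68°.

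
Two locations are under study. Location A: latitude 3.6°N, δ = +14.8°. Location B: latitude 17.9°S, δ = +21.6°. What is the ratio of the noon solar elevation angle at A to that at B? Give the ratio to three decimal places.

A: 90° − |3.6 − (14.8)| = 78.80°.
B: 90° − |-17.9 − (21.6)| = 50.50°.
Ratio A/B = 78.8000 / 50.5000 = 1.5604.

1.560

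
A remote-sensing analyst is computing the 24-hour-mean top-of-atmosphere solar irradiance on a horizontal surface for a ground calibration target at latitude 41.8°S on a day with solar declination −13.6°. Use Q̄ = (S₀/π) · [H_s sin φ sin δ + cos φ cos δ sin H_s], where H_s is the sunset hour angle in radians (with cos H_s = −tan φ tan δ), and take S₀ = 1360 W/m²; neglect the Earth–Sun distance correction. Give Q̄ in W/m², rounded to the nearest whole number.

428 W/m²

−tan φ tan δ = −(-0.8941)(-0.2419) = -0.2163; H_s = arccos(-0.2163) = 102.49°. In radians, H_s = 1.7888.
H_s sin φ sin δ = 1.7888 × -0.6665 × -0.2351 = 0.2803.
cos φ cos δ sin H_s = 0.7455 × 0.9720 × 0.9763 = 0.7075.
Q̄ = (1360/π) × (0.2803 + 0.7075) = 432.90 × 0.9878 = 427.62 W/m².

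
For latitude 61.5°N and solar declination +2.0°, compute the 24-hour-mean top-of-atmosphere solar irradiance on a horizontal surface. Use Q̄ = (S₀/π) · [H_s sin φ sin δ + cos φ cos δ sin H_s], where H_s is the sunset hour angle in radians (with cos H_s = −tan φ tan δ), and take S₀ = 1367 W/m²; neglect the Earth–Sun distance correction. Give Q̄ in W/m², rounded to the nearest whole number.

cos H_s = −tan(61.5°) · tan(2.0°) = -0.0643, so H_s = arccos(-0.0643) = 93.69°. In radians, H_s = 1.6352.
H_s sin φ sin δ = 1.6352 × 0.8788 × 0.0349 = 0.0502.
cos φ cos δ sin H_s = 0.4772 × 0.9994 × 0.9979 = 0.4759.
Q̄ = (1367/π) × (0.0502 + 0.4759) = 435.13 × 0.5261 = 228.92 W/m².

229 W/m²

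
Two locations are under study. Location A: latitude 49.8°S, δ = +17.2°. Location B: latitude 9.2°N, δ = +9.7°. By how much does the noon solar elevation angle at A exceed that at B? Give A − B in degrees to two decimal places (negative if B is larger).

A: 90° − |-49.8 − (17.2)| = 23.00°.
B: 90° − |9.2 − (9.7)| = 89.50°.
A − B = 23.00 − 89.50 = -66.50°.

-66.50°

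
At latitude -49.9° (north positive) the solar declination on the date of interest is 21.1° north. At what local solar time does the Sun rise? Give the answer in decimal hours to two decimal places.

7.82 h

−tan φ tan δ = −(-1.1875)(0.3859) = 0.4583; H_s = arccos(0.4583) = 62.72°.
Sunrise is at 12 − H_s/15 = 12 − 4.181 = 7.819 h local solar time.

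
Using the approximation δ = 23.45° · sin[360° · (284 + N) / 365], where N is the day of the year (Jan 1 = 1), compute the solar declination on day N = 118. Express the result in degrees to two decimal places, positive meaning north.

360 × (284 + 118) / 365 = 396.493°; sin(396.493°) = 0.5947.
δ = 23.45 × 0.5947 = 13.946° ≈ +13.95°.

+13.95°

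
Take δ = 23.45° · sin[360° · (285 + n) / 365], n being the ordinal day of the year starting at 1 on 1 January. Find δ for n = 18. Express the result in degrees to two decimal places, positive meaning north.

-20.54°

360 × (285 + 18) / 365 = 298.849°; sin(298.849°) = -0.8759.
δ = 23.45 × -0.8759 = -20.540° ≈ -20.54°.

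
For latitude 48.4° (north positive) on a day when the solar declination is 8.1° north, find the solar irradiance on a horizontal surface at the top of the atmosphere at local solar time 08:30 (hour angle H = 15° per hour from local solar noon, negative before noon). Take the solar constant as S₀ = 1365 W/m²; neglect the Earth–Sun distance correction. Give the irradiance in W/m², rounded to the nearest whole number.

Hour angle H = 15° × (8.5 − 12) = -52.50°.
cos θ_z = sin φ sin δ + cos φ cos δ cos H = (0.7478)(0.1409) + (0.6639)(0.9900)(0.6088) = 0.5055.
Top-of-atmosphere irradiance = S₀ cos θ_z = 1365 × 0.5055 = 690.01 W/m².

690 W/m²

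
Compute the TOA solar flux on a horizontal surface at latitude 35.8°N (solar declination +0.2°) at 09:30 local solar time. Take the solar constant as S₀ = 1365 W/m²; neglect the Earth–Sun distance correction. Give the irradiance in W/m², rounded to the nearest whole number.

Hour angle H = 15° × (9.5 − 12) = -37.50°.
cos θ_z = sin φ sin δ + cos φ cos δ cos H = (0.5850)(0.0035) + (0.8111)(1.0000)(0.7934) = 0.6456.
Top-of-atmosphere irradiance = S₀ cos θ_z = 1365 × 0.6456 = 881.24 W/m².

881 W/m²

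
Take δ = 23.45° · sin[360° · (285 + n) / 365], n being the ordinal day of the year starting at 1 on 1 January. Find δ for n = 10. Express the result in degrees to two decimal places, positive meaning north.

-21.90°

360 × (285 + 10) / 365 = 290.959°; sin(290.959°) = -0.9338.
δ = 23.45 × -0.9338 = -21.898° ≈ -21.90°.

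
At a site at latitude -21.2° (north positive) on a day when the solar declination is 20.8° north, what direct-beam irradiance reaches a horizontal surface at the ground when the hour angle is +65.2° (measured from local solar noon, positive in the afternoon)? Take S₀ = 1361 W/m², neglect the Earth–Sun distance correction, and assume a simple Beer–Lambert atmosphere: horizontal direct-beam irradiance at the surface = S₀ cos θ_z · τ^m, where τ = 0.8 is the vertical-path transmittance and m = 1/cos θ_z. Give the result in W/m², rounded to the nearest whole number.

With φ = -21.2°, δ = 20.8°, H = 65.20°: sin φ sin δ = -0.1284, cos φ cos δ cos H = 0.3656, so cos θ_z = 0.2372.
Air mass m = 1/cos θ_z = 1/0.2372 = 4.216; τ^m = 0.8^4.216 = 0.3903.
Surface direct beam = 1361 × 0.2372 × 0.3903 = 126.00 W/m².

126 W/m²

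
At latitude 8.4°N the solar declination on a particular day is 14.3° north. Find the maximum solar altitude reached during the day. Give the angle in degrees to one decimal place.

84.1°

At local solar noon the hour angle is zero, so the elevation is 90° − |φ − δ| = 90° − |8.4° − (14.3°)| = 90° − 5.9° = 84.1°.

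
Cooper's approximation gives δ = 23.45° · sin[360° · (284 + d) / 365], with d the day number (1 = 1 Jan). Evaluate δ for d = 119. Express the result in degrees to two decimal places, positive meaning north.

360 × (284 + 119) / 365 = 397.479°; sin(397.479°) = 0.6085.
δ = 23.45 × 0.6085 = 14.269° ≈ +14.27°.

+14.27°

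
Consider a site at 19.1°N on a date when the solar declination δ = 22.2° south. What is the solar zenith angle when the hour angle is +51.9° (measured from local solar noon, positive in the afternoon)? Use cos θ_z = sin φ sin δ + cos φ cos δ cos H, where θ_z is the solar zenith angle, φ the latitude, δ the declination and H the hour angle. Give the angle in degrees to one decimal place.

cos θ_z = sin(19.1°) sin(-22.2°) + cos(19.1°) cos(-22.2°) cos(51.90°) = -0.1236 + 0.5398 = 0.4162.
θ_z = arccos(0.4162) = 65.41°.

65.4°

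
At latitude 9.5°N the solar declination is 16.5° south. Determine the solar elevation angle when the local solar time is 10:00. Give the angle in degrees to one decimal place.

Hour angle H = 15° × (10 − 12) = -30.00°.
With φ = 9.5°, δ = -16.5°, H = -30.00°: sin φ sin δ = -0.0469, cos φ cos δ cos H = 0.8190, so cos θ_z = 0.7721.
θ_z = arccos(0.7721) = 39.46°, so the elevation is 90° − 39.46° = 50.54°.

50.5°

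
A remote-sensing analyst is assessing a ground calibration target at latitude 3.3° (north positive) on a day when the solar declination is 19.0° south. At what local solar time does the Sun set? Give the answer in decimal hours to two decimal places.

−tan φ tan δ = −(0.0577)(-0.3443) = 0.0199; H_s = arccos(0.0199) = 88.86°.
Sunset is at 12 + H_s/15 = 12 + 5.924 = 17.924 h local solar time.

17.92 h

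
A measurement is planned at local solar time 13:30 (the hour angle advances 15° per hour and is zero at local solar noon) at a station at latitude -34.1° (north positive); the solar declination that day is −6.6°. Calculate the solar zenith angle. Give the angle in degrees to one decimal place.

34.5°

Hour angle H = 15° × (13.5 − 12) = 22.50°.
With φ = -34.1°, δ = -6.6°, H = 22.50°: sin φ sin δ = 0.0644, cos φ cos δ cos H = 0.7600, so cos θ_z = 0.8244.
θ_z = arccos(0.8244) = 34.47°.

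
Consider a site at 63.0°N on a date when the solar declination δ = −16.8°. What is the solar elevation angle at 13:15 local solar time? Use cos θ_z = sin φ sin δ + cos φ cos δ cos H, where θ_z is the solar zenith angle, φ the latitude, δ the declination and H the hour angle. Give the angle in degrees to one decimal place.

Hour angle H = 15° × (13.25 − 12) = 18.75°.
cos θ_z = sin(63.0°) sin(-16.8°) + cos(63.0°) cos(-16.8°) cos(18.75°) = -0.2575 + 0.4115 = 0.1540.
θ_z = arccos(0.1540) = 81.14°, so the elevation is 90° − 81.14° = 8.86°.

8.9°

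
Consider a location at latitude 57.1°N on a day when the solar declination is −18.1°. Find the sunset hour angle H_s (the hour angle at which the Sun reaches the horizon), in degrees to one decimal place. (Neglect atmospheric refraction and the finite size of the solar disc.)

cos H_s = −tan(57.1°) · tan(-18.1°) = 0.5052, so H_s = arccos(0.5052) = 59.66°.

59.7°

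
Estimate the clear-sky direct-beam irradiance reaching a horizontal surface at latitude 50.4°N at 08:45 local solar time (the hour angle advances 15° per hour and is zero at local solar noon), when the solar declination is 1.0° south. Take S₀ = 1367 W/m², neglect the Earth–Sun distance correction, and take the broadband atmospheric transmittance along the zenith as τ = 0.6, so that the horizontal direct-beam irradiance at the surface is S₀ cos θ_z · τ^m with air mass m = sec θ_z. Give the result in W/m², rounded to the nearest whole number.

Hour angle H = 15° × (8.75 − 12) = -48.75°.
cos θ_z = sin(50.4°) sin(-1.0°) + cos(50.4°) cos(-1.0°) cos(-48.75°) = -0.0134 + 0.4202 = 0.4068.
Air mass m = 1/cos θ_z = 1/0.4068 = 2.458; τ^m = 0.6^2.458 = 0.2849.
Surface direct beam = 1367 × 0.4068 × 0.2849 = 158.43 W/m².

158 W/m²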